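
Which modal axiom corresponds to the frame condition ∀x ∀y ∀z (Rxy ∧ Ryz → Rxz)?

The condition is transitivity. The 4 schema □p → □□p defines it.
Suppose □p→□□p is valid. Take Rxy, Ryz and set V(p)={w : Rxw}. Then □p at x, so □□p at x, so □p at y, so p at z, i.e. Rxz.

□p → □□p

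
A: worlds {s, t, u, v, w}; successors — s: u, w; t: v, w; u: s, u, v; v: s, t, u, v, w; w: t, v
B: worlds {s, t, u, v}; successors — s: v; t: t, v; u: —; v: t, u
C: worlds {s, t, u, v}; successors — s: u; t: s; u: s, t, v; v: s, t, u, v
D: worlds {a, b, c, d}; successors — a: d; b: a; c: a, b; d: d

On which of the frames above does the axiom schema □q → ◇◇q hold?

A

This is the axiom for a generalized confluence (Geach) condition; its first-order frame correspondent is ∀x ∃w (xRw ∧ xR²w).
A: satisfies the condition.
B: fails — at s but no w with sRw and sR²w.
C: fails — at s but no w with sRw and sR²w.
D: fails — at b but no w with bRw and bR²w.
Valid on: A.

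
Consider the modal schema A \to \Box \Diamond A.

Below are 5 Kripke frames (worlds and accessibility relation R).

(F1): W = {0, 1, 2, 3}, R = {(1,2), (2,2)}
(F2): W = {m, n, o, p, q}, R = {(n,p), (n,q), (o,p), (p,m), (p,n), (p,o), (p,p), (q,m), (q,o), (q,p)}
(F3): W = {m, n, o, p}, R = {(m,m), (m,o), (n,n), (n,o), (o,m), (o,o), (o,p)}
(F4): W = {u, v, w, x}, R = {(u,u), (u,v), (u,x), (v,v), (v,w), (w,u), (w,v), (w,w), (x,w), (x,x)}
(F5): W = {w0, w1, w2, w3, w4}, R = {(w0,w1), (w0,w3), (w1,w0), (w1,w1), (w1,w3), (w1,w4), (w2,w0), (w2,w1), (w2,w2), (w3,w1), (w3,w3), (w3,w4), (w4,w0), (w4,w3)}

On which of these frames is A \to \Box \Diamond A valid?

This is the axiom for symmetry; its first-order frame correspondent is \forall x \forall y (Rxy \to Ryx).
(F1): fails — R12 but not R21.
(F2): fails — Rpm but not Rmp.
(F3): fails — Rop but not Rpo.
(F4): fails — Ruv but not Rvu.
(F5): fails — Rw4w0 but not Rw0w4.
Valid on no frame.

none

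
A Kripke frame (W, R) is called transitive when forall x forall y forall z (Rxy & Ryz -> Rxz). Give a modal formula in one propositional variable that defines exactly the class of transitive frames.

□q → □□q

A defining formula is □q → □□q (the 4 axiom).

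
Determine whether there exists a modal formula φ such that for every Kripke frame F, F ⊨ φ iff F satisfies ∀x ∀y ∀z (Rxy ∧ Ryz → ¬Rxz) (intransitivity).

Modal frame validity is preserved under surjective bounded morphisms.
The 7-cycle (worlds w0,w1,w2,w3,w4,w5,w6 with w0→w1→w2→w3→w4→w5→w6→w0) is intransitive. Mapping every world to a single reflexive point • is a surjective bounded morphism; the reflexive point is not intransitive (R••∧R•• but R••).
So the class is not modally definable.

No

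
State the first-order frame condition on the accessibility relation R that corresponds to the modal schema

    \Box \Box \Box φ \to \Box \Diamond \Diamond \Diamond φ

\forall x \forall z (xRz \to \exists w (x R^3 w \wedge z R^3 w))

This is a Sahlqvist (Geach-type) schema ◇^0□^3φ → □^1◇^3φ.
First-order correspondent: \forall x \forall z (xRz \to \exists w (x R^3 w \wedge z R^3 w)).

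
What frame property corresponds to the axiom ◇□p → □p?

This schema is equivalent to the 5 axiom ◇p → □◇p.
It corresponds to the Euclidean property: ∀x ∀y ∀z (Rxy ∧ Rxz → Ryz).

the Euclidean property: ∀x ∀y ∀z (Rxy ∧ Rxz → Ryz)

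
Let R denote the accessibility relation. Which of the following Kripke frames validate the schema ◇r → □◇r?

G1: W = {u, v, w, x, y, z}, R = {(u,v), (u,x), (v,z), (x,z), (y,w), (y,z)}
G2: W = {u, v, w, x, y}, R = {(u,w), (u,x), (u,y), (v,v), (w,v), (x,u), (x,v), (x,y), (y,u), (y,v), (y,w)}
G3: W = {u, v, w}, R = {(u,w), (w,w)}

G3

This is the axiom for the Euclidean property; its first-order frame correspondent is ∀x ∀y ∀z (Rxy ∧ Rxz → Ryz).
G1: fails — Ruv and Ruv but not Rvv.
G2: fails — Ruw and Ruw but not Rww.
G3: satisfies the condition.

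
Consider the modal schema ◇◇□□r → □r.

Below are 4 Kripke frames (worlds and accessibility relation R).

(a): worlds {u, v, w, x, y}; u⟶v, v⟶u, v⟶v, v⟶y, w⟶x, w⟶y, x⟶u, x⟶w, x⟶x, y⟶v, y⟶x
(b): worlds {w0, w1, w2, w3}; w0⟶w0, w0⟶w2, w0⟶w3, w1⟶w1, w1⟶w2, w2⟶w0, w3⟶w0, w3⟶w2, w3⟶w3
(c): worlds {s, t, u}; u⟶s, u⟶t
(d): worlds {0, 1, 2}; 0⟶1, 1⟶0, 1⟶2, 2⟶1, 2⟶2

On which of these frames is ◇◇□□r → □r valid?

This is the axiom for a generalized confluence (Geach) condition; its first-order frame correspondent is ∀x ∀y ∀z ((xR²y ∧ xRz) → ∃w (yR²w ∧ z = w)).
(a): fails — wR²u, wRx but no t with uR²t and x=t.
(b): fails — w1R²w0, w1Rw1 but no w with w0R²w and w1=w.
(c): holds.
(d): fails — 0R²0, 0R1 but no w with 0R²w and 1=w.

(c)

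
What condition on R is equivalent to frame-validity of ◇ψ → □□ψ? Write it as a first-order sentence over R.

∀x ∀y ∀z ((xRy ∧ xR²z) → ∃w (y = w ∧ z = w))

This is a Sahlqvist (Geach-type) schema ◇^1□^0ψ → □^2◇^0ψ.
Minimal-valuation argument: fix x; take any y with xR^1y and any z with xR^2z. Set V(ψ) to the set of worlds R-reachable from y in exactly 0 steps. Then □^0ψ holds at y, so the antecedent holds at x; validity forces ◇^0ψ at z, giving a w with zR^0w and yR^0w.
First-order correspondent: ∀x ∀y ∀z ((xRy ∧ xR²z) → ∃w (y = w ∧ z = w)).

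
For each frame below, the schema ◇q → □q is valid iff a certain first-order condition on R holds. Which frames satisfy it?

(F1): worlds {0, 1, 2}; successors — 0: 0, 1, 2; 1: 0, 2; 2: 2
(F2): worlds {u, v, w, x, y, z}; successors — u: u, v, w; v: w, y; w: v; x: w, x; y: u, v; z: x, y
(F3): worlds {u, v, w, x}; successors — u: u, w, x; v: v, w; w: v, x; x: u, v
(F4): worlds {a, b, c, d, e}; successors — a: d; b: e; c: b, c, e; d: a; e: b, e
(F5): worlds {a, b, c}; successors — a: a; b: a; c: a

(F5)

The schema corresponds to partial functionality: ∀x ∀y ∀z (Rxy ∧ Rxz → y = z).
(F1): fails — 0 sees both 0 and 1.
(F2): fails — u sees both u and v.
(F3): fails — u sees both u and w.
(F4): fails — c sees both b and c.
(F5): holds.
Valid on: (F5).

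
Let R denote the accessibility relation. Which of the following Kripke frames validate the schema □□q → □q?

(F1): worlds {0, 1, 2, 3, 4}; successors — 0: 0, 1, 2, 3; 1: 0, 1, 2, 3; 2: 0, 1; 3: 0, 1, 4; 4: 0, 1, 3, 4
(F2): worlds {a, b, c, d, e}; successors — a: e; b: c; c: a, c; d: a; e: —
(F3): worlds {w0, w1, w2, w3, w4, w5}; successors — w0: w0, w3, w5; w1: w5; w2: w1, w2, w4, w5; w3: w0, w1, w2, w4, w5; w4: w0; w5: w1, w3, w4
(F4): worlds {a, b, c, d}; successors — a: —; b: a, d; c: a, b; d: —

Frame correspondent (Sahlqvist): ∀x ∀y (Rxy → ∃z (Rxz ∧ Rzy)) — i.e. density.
(F1): satisfies the condition.
(F2): fails — Rae but no z with Raz and Rze.
(F3): fails — Rw1w5 but no z with Rw1z and Rzw5.
(F4): fails — Rba but no z with Rbz and Rza.
Valid on: (F1).

(F1)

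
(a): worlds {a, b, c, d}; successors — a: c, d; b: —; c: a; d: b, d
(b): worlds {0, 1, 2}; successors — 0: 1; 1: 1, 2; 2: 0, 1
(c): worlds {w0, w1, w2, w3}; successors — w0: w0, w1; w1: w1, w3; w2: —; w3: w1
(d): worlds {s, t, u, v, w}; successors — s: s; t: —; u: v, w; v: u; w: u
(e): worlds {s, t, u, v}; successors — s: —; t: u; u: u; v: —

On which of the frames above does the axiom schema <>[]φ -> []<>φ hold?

(b), (c), (d), (e)

This is the axiom for convergence; its first-order frame correspondent is forall x forall y forall z (Rxy & Rxz -> exists w (Ryw & Rzw)).
(a): fails — Rac and Rad but c and d have no common successor.
(b): condition met.
(c): condition met.
(d): condition met.
(e): condition met.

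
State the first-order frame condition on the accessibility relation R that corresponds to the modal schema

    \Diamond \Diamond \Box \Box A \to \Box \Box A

This is a Sahlqvist (Geach-type) schema ◇^2□^2A → □^2◇^0A.
Minimal-valuation argument: fix x; take any y with xR^2y and any z with xR^2z. Set V(A) to the set of worlds R-reachable from y in exactly 2 steps. Then □^2A holds at y, so the antecedent holds at x; validity forces ◇^0A at z, giving a w with zR^0w and yR^2w.
First-order correspondent: \forall x \forall y \forall z ((x R^2 y \wedge x R^2 z) \to \exists w (y R^2 w \wedge z = w)).

\forall x \forall y \forall z ((x R^2 y \wedge x R^2 z) \to \exists w (y R^2 w \wedge z = w))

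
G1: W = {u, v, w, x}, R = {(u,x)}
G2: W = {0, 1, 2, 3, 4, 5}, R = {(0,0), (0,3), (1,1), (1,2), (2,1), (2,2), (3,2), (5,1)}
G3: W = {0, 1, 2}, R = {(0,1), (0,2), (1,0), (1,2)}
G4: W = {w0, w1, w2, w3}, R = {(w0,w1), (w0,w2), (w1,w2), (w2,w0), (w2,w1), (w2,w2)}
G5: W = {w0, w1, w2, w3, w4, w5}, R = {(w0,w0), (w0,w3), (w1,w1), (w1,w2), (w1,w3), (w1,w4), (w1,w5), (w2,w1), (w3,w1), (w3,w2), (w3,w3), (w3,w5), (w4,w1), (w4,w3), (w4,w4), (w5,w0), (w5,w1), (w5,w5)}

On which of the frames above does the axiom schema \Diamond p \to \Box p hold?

Frame correspondent (Sahlqvist): \forall x \forall y \forall z (Rxy \wedge Rxz \to y = z) — i.e. partial functionality.
G1: satisfies the condition.
G2: fails — 0 sees both 0 and 3.
G3: fails — 0 sees both 1 and 2.
G4: fails — w0 sees both w1 and w2.
G5: fails — w0 sees both w0 and w3.

G1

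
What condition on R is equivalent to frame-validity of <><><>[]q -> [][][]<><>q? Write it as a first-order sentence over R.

forall x forall y forall z ((x R^3 y & x R^3 z) -> exists w (yRw & z R^2 w))

This is a Sahlqvist (Geach-type) schema ◇^3□^1q → □^3◇^2q.
First-order correspondent: forall x forall y forall z ((x R^3 y & x R^3 z) -> exists w (yRw & z R^2 w)).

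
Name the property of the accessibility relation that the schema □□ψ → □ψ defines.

This is the C4 axiom.
Its frame correspondent is density — ∀x ∀y (Rxy → ∃z (Rxz ∧ Rzy)).

density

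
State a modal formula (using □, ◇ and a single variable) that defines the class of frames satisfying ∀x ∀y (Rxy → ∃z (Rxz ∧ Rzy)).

The condition is density. The C4 schema □□q → □q defines it.

□□q → □q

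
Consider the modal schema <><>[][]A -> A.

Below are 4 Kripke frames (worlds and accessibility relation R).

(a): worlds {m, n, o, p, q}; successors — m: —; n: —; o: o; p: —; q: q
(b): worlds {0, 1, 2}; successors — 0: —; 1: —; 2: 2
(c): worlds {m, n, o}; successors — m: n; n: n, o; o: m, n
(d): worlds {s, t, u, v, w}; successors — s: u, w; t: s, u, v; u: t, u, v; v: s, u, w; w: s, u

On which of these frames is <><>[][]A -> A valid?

(a), (b), (d)

This is the axiom for a generalized confluence (Geach) condition; its first-order frame correspondent is forall x forall y (x R^2 y -> exists w (y R^2 w & x = w)).
(a): ✓.
(b): ✓.
(c): fails — mR²o but no w with oR²w and m=w.
(d): ✓.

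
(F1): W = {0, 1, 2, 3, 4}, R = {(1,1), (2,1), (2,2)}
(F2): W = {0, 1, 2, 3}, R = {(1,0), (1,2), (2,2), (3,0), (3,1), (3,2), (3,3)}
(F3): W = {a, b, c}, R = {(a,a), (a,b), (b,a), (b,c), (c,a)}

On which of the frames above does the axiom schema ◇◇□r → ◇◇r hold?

(F1), (F3)

This is the axiom for a generalized confluence (Geach) condition; its first-order frame correspondent is ∀x ∀y (xR²y → ∃w (yRw ∧ xR²w)).
(F1): holds.
(F2): fails — 3R²0 but no w with 0Rw and 3R²w.
(F3): holds.
Valid on: (F1), (F3).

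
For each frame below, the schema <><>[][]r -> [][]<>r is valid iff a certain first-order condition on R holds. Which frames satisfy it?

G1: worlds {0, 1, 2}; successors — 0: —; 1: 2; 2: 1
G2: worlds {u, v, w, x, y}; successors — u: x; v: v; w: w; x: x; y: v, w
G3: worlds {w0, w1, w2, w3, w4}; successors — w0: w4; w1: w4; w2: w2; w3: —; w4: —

G3

Frame correspondent (Sahlqvist): forall x forall y forall z ((x R^2 y & x R^2 z) -> exists w (y R^2 w & zRw)) — i.e. a generalized confluence (Geach) condition.
G1: fails — 1R²1, 1R²1 but no w with 1R²w and 1Rw.
G2: fails — yR²v, yR²w but no t with vR²t and wRt.
G3: ✓.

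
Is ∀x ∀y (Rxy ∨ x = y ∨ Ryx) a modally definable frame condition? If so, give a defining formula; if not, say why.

Any modally definable frame class is closed under disjoint unions.
Take 3 disjoint single-world reflexive frames: each is trivially connected, but their disjoint union has 3 worlds with no edge between distinct components, so it is not connected.
Hence connectedness of R is not modally definable.

No — not modally definable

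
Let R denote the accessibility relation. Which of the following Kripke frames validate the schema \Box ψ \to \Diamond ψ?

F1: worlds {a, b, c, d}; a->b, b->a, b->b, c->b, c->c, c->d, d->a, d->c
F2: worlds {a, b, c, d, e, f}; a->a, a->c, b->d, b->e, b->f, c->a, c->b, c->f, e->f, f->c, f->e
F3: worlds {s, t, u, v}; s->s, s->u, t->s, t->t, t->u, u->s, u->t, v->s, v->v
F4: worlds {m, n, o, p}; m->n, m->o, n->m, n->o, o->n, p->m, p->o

F1, F3, F4

This is the axiom for seriality; its first-order frame correspondent is \forall x \exists y Rxy.
F1: holds.
F2: fails — world d has no successor.
F3: holds.
F4: holds.
Valid on: F1, F3, F4.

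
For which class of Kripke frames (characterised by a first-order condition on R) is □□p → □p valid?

This is the C4 axiom.
It corresponds to density: ∀x ∀y (Rxy → ∃z (Rxz ∧ Rzy)).

Density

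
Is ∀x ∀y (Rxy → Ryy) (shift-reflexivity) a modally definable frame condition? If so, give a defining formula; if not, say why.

This is a Sahlqvist condition; the T□ axiom □(□r → r) defines it.
Suppose □(□r→r) is valid. Take Rxy and set V(r)={w : Ryw}. Then at y, □r holds; since □(□r→r) at x, □r→r at y, so r at y, i.e. Ryy.

Yes, by □(□r → r)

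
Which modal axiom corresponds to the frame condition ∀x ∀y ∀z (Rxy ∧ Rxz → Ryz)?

This is the Euclidean property; the standard corresponding axiom is 5: ◇q → □◇q.
Suppose ◇q→□◇q is valid. Take Rxy, Rxz and set V(q)={y}. Then ◇q at x, so □◇q at x, so ◇q at z, so some w with Rzw has q; w=y, i.e. Rzy. By symmetry of the argument, Ryz.

◇q → □◇q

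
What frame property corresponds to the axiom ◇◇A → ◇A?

This is frame-equivalent to □A → □□A (substitute ¬A for A and contrapose).
Suppose □A→□□A is valid. Take Rxy, Ryz and set V(A)={w : Rxw}. Then □A at x, so □□A at x, so □A at y, so A at z, i.e. Rxz.
Conversely, any frame satisfying ∀x ∀y ∀z (Rxy ∧ Ryz → Rxz) validates the schema.
So the correspondent is transitivity.

Transitivity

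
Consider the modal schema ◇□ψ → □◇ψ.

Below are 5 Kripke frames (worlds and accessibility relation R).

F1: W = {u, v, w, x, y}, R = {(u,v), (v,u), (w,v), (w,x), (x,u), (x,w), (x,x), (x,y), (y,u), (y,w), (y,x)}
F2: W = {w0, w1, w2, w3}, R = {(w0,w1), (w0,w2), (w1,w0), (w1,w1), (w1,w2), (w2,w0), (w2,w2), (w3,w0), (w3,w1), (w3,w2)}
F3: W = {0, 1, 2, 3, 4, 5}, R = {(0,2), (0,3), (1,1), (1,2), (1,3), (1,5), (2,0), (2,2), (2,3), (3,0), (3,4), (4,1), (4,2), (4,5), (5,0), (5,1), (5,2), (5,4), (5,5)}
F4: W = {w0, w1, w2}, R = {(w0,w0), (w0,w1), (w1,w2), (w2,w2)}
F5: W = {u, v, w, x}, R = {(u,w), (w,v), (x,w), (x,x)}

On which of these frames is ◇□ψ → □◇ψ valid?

F2

This is the axiom for convergence; its first-order frame correspondent is ∀x ∀y ∀z (Rxy ∧ Rxz → ∃w (Ryw ∧ Rzw)).
F1: fails — Rxu and Rxx but u and x have no common successor.
F2: holds.
F3: fails — R11 and R13 but 1 and 3 have no common successor.
F4: fails — Rw0w1 and Rw0w0 but w1 and w0 have no common successor.
F5: fails — Rwv and Rwv but v and v have no common successor.
Valid on: F2.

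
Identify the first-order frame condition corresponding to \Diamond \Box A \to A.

Equivalently (dual form): A → □◇A.
Suppose A→□◇A is valid. Take Rxy and set V(A)={x}. Then A at x, so □◇A at x, so ◇A at y, so some z with Ryz has A; z=x, i.e. Ryx.
The converse is a direct semantic check.
Frame condition: \forall x \forall y (Rxy \to Ryx).

symmetry: \forall x \forall y (Rxy \to Ryx)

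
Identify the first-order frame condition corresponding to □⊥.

□⊥ is valid iff no world has any successor (otherwise □⊥ fails at any world with one).
Conversely, on a frame with emptiness of R the schema holds at every world under every valuation.
So the correspondent is emptiness of R.

emptiness of R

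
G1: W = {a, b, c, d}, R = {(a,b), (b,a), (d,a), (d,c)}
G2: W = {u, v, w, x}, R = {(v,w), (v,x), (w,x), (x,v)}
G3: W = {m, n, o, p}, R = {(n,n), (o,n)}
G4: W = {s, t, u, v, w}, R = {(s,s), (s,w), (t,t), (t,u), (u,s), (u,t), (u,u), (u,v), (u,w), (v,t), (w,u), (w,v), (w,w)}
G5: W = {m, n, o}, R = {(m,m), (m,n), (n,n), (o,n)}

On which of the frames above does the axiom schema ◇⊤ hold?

The schema corresponds to seriality: ∀x ∃y Rxy.
G1: fails — world c has no successor.
G2: fails — world u has no successor.
G3: fails — world m has no successor.
G4: holds.
G5: holds.

G4, G5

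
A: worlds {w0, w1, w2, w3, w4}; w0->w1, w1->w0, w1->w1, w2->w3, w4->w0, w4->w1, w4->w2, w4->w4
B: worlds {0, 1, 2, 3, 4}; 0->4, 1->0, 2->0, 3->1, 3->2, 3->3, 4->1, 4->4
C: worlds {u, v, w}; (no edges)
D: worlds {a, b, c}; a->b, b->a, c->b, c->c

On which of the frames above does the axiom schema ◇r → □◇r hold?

C

The schema corresponds to the Euclidean property: ∀x ∀y ∀z (Rxy ∧ Rxz → Ryz).
A: fails — Rw1w0 and Rw1w0 but not Rw0w0.
B: fails — R10 and R10 but not R00.
C: holds.
D: fails — Rab and Rab but not Rbb.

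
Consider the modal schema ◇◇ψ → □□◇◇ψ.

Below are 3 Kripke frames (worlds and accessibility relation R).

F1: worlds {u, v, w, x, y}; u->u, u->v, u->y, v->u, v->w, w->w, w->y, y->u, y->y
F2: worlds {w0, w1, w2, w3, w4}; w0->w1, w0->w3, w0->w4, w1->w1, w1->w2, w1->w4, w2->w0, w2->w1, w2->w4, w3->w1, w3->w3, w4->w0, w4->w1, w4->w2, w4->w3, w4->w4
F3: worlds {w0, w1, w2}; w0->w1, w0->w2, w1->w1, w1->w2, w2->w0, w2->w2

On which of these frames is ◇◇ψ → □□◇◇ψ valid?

The schema corresponds to a generalized confluence (Geach) condition: ∀x ∀y ∀z ((xR²y ∧ xR²z) → ∃w (y = w ∧ zR²w)).
F1: fails — uR²v, uR²w but no t with v=t and wR²t.
F2: fails — w0R²w0, w0R²w3 but no w with w0=w and w3R²w.
F3: condition met.
Valid on: F3.

F3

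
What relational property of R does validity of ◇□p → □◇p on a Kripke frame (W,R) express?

Suppose ◇□p→□◇p is valid. Take Rxy, Rxz and set V(p)={w : Ryw}. Then □p at y so ◇□p at x, so □◇p at x, so ◇p at z, giving w with Rzw and Ryw.
Conversely, on a frame with convergence the schema holds at every world under every valuation.
So the correspondent is convergence.

convergence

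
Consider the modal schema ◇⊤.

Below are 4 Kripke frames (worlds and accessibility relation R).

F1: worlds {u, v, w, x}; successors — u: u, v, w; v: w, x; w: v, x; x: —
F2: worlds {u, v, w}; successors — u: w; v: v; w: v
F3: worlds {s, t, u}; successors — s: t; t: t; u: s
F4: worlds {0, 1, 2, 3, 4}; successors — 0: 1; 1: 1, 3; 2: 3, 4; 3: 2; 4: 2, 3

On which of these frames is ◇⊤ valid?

This is the axiom for seriality; its first-order frame correspondent is ∀x ∃y Rxy.
F1: fails — world x has no successor.
F2: holds.
F3: holds.
F4: holds.

F2, F3, F4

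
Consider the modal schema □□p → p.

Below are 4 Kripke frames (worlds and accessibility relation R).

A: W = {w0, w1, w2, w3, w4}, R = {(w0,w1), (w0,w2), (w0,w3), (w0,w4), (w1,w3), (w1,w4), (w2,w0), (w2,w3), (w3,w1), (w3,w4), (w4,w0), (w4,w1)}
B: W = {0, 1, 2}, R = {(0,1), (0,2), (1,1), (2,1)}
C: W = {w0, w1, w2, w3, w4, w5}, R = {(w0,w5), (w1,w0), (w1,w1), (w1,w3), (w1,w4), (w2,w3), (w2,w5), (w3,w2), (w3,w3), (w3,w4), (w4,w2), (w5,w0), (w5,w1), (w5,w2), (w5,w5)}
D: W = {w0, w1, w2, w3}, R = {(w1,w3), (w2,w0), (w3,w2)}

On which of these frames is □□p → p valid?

A

Frame correspondent (Sahlqvist): ∀x ∃w (xR²w ∧ x = w) — i.e. a generalized confluence (Geach) condition.
A: ✓.
B: fails — at 0 but no w with 0R²w and 0=w.
C: fails — at w4 but no w with w4R²w and w4=w.
D: fails — at w0 but no w with w0R²w and w0=w.
Valid on: A.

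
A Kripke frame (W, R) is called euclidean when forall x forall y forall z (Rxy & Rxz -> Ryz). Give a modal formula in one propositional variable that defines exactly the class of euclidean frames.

◇q → □◇q

This is the Euclidean property; the standard corresponding axiom is 5: ◇q → □◇q.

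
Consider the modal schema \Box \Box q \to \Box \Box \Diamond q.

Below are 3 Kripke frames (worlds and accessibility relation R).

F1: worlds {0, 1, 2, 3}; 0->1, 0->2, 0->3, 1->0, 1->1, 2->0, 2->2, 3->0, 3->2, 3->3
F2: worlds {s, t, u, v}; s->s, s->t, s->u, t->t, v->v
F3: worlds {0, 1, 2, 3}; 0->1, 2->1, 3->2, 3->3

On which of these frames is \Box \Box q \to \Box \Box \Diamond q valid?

F1

The schema corresponds to a generalized confluence (Geach) condition: \forall x \forall z (x R^2 z \to \exists w (x R^2 w \wedge zRw)).
F1: satisfies the condition.
F2: fails — sR²u but no w with sR²w and uRw.
F3: fails — 3R²1 but no w with 3R²w and 1Rw.
Valid on: F1.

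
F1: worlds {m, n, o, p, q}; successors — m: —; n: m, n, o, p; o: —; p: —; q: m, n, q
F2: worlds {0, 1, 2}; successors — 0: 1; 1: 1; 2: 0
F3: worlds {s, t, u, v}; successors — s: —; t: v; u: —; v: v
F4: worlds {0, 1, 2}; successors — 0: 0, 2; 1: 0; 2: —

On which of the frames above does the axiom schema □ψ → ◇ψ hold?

F2

The schema corresponds to seriality: ∀x ∃y Rxy.
F1: fails — world m has no successor.
F2: condition met.
F3: fails — world s has no successor.
F4: fails — world 2 has no successor.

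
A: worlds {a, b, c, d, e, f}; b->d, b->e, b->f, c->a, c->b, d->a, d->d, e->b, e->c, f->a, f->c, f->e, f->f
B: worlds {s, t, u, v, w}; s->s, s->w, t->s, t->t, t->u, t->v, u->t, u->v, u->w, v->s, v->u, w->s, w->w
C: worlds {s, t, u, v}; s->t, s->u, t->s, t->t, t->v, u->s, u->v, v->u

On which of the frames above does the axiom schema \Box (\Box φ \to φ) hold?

none

The schema corresponds to shift-reflexivity: \forall x \forall y (Rxy \to Ryy).
A: fails — Reb but not Rbb.
B: fails — Ruv but not Rvv.
C: fails — Ruv but not Rvv.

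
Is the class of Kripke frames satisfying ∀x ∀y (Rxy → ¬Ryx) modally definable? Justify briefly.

Not definable by any modal formula

Any modally definable frame class is closed under surjective bounded morphisms.
The 4-cycle (worlds 0,1,2,3 with 0→1→2→3→0) is asymmetric. Mapping every world to a single reflexive point • is a surjective bounded morphism, and the reflexive point is not asymmetric (R•• but asymmetry requires ¬R••).
So no modal formula (or set of formulas) defines exactly the asymmetric frames.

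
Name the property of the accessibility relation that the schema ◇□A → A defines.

This is frame-equivalent to A → □◇A (substitute ¬A for A and contrapose).
Suppose A→□◇A is valid. Take Rxy and set V(A)={x}. Then A at x, so □◇A at x, so ◇A at y, so some z with Ryz has A; z=x, i.e. Ryx.

symmetry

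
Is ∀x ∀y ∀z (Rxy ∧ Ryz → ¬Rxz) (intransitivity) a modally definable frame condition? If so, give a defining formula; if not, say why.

No

Any modally definable frame class is closed under surjective bounded morphisms.
The 7-cycle (worlds a,b,c,d,e,f,g with a→b→c→d→e→f→g→a) is intransitive. Mapping every world to a single reflexive point • is a surjective bounded morphism; the reflexive point is not intransitive (R••∧R•• but R••).
So no modal formula (or set of formulas) defines exactly the intransitive frames.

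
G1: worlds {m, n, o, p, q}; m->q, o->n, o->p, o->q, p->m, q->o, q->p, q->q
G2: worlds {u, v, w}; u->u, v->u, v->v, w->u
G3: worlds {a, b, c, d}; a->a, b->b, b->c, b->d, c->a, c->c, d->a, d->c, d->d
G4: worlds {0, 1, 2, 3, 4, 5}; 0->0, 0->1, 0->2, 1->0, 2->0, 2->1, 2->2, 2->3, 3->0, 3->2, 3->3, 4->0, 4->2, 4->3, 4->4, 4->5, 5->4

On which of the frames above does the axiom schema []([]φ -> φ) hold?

Frame correspondent (Sahlqvist): forall x forall y (Rxy -> Ryy) — i.e. shift-reflexivity.
G1: fails — Ron but not Rnn.
G2: ✓.
G3: ✓.
G4: fails — R01 but not R11.

G2, G3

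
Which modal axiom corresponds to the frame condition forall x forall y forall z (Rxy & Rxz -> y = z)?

This is partial functionality; the standard corresponding axiom is CD: ◇s → □s.
Suppose ◇s→□s is valid. Take Rxy, Rxz and set V(s)={y}. Then ◇s at x, so □s at x, so s at z, i.e. z=y.

◇s → □s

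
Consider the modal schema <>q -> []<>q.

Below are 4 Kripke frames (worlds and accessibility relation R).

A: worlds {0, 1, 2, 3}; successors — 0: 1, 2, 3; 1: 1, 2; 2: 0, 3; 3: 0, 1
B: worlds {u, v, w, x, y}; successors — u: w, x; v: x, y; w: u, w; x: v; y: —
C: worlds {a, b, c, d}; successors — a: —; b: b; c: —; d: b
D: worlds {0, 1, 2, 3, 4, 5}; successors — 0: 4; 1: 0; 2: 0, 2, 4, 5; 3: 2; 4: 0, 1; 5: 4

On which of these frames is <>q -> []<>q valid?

The schema corresponds to the Euclidean property: forall x forall y forall z (Rxy & Rxz -> Ryz).
A: fails — R02 and R02 but not R22.
B: fails — Ruw and Rux but not Rwx.
C: ✓.
D: fails — R04 and R04 but not R44.

C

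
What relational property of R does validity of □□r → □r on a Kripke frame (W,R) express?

This schema is the C4 axiom.
Its frame correspondent is density — ∀x ∀y (Rxy → ∃z (Rxz ∧ Rzy)).

density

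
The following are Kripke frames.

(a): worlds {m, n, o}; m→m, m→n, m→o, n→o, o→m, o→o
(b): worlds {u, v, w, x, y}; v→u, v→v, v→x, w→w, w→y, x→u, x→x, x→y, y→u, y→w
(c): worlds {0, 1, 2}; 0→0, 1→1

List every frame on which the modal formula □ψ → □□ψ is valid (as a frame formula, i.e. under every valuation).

(c)

The schema corresponds to transitivity: ∀x ∀y ∀z (Rxy ∧ Ryz → Rxz).
(a): fails — Rom and Rmn but not Ron.
(b): fails — Rvx and Rxy but not Rvy.
(c): satisfies the condition.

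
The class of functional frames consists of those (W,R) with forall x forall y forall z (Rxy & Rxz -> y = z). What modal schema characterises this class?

◇r → □r

A defining formula is ◇r → □r (the CD axiom).
Suppose ◇r→□r is valid. Take Rxy, Rxz and set V(r)={y}. Then ◇r at x, so □r at x, so r at z, i.e. z=y.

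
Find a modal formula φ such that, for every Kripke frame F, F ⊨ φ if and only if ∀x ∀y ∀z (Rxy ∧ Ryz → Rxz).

□p → □□p

This is transitivity; the standard corresponding axiom is 4: □p → □□p.
Suppose □p→□□p is valid. Take Rxy, Ryz and set V(p)={w : Rxw}. Then □p at x, so □□p at x, so □p at y, so p at z, i.e. Rxz.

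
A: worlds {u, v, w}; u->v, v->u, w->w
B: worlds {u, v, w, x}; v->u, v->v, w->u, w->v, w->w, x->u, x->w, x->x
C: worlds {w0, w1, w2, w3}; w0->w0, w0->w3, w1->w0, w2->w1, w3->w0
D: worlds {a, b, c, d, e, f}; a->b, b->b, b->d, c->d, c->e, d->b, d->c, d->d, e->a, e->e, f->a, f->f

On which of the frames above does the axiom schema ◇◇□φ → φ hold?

none

Frame correspondent (Sahlqvist): ∀x ∀y (xR²y → ∃w (yRw ∧ x = w)) — i.e. a generalized confluence (Geach) condition.
A: fails — uR²u but no t with uRt and u=t.
B: fails — vR²u but no t with uRt and v=t.
C: fails — w1R²w0 but no w with w0Rw and w1=w.
D: fails — aR²b but no w with bRw and a=w.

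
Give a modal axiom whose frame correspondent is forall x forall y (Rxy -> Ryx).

ψ → □◇ψ

A defining formula is ψ → □◇ψ (the B axiom).
Suppose ψ→□◇ψ is valid. Take Rxy and set V(ψ)={x}. Then ψ at x, so □◇ψ at x, so ◇ψ at y, so some z with Ryz has ψ; z=x, i.e. Ryx.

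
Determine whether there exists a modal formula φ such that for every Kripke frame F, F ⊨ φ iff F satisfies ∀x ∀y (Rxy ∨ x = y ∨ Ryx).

Any modally definable frame class is closed under disjoint unions.
Take 4 disjoint single-world reflexive frames: each is trivially connected, but their disjoint union has 4 worlds with no edge between distinct components, so it is not connected.
So no modal formula (or set of formulas) defines exactly the connected frames.

Not modally definable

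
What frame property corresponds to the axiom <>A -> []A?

Suppose ◇A→□A is valid. Take Rxy, Rxz and set V(A)={y}. Then ◇A at x, so □A at x, so A at z, i.e. z=y.

partial functionality: forall x forall y forall z (Rxy & Rxz -> y = z)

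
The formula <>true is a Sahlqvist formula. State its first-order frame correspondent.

This schema is equivalent to the D axiom □p → ◇p.
It corresponds to seriality: forall x exists y Rxy.

seriality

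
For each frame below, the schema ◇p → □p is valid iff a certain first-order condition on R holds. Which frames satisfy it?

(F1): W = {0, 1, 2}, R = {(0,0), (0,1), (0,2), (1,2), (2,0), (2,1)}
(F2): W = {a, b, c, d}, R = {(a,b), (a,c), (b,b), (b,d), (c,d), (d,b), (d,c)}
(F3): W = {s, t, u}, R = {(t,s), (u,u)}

(F3)

The schema corresponds to partial functionality: ∀x ∀y ∀z (Rxy ∧ Rxz → y = z).
(F1): fails — 0 sees both 0 and 1.
(F2): fails — a sees both b and c.
(F3): ✓.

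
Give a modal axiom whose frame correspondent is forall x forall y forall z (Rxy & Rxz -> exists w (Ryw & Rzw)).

The condition is convergence. The .2 schema ◇□ψ → □◇ψ defines it.
Suppose ◇□ψ→□◇ψ is valid. Take Rxy, Rxz and set V(ψ)={w : Ryw}. Then □ψ at y so ◇□ψ at x, so □◇ψ at x, so ◇ψ at z, giving w with Rzw and Ryw.

◇□ψ → □◇ψ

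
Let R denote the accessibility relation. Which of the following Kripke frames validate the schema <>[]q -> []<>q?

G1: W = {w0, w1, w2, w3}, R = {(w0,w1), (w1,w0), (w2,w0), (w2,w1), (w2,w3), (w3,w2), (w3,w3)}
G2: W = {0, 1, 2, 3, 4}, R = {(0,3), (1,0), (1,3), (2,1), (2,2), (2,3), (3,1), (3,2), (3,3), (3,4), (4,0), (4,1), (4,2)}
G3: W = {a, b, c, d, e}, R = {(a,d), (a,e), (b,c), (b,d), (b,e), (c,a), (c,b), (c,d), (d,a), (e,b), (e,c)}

Frame correspondent (Sahlqvist): forall x forall y forall z (Rxy & Rxz -> exists w (Ryw & Rzw)) — i.e. convergence.
G1: fails — Rw2w1 and Rw2w0 but w1 and w0 have no common successor.
G2: ✓.
G3: fails — Rae and Rad but e and d have no common successor.
Valid on: G2.

G2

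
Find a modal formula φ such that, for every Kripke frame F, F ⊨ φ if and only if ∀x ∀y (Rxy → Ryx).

A defining formula is s → □◇s (the B axiom).
Suppose s→□◇s is valid. Take Rxy and set V(s)={x}. Then s at x, so □◇s at x, so ◇s at y, so some z with Ryz has s; z=x, i.e. Ryx.

s → □◇s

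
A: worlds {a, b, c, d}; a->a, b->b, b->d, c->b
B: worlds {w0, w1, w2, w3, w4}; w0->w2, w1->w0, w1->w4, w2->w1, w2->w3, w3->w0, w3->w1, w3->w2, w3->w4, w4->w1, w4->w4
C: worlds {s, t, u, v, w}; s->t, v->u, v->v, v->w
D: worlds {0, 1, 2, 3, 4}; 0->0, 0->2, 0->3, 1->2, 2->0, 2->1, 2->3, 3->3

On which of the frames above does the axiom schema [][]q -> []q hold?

Frame correspondent (Sahlqvist): forall x forall y (Rxy -> exists z (Rxz & Rzy)) — i.e. density.
A: satisfies the condition.
B: fails — Rw1w0 but no z with Rw1z and Rzw0.
C: fails — Rst but no z with Rsz and Rzt.
D: fails — R12 but no z with R1z and Rz2.

A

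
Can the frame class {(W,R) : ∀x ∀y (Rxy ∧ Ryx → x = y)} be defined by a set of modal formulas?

Not modally definable

Any modally definable frame class is closed under surjective bounded morphisms.
The 4-cycle (worlds a,b,c,d with a→b→c→d→a) is antisymmetric. Sending even-indexed worlds to s and odd-indexed worlds to t is a surjective bounded morphism onto the two-world frame with s↔t, which is not antisymmetric.
So the class is not modally definable.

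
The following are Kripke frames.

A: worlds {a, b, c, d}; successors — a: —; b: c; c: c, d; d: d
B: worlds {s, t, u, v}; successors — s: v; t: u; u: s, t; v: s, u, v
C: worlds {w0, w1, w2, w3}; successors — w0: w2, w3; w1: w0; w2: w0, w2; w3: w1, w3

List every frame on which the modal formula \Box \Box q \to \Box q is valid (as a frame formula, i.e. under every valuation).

This is the axiom for density; its first-order frame correspondent is \forall x \forall y (Rxy \to \exists z (Rxz \wedge Rzy)).
A: ✓.
B: fails — Rut but no z with Ruz and Rzt.
C: fails — Rw1w0 but no z with Rw1z and Rzw0.

A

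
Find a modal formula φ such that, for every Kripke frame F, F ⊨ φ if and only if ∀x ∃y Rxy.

This is seriality; the standard corresponding axiom is D: □r → ◇r.
Suppose □r→◇r is valid. At any x set V(r)=W. Then □r at x, so ◇r at x, so x has a successor.

□r → ◇r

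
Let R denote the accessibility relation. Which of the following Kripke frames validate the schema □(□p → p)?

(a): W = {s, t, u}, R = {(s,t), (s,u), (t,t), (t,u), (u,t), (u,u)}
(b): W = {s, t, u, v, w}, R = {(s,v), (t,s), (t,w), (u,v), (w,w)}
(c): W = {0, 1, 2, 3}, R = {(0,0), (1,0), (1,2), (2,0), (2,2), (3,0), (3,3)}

Frame correspondent (Sahlqvist): ∀x ∀y (Rxy → Ryy) — i.e. shift-reflexivity.
(a): condition met.
(b): fails — Ruv but not Rvv.
(c): condition met.

(a), (c)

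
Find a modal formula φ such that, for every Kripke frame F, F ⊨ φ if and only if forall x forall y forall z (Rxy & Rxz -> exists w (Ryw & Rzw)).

◇□q → □◇q

The condition is convergence. The .2 schema ◇□q → □◇q defines it.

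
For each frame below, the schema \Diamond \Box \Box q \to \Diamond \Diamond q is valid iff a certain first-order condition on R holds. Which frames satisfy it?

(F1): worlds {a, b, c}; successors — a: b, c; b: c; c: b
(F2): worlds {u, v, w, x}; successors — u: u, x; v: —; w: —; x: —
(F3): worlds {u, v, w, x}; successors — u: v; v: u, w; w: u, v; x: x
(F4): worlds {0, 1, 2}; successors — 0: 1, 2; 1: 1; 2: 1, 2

(F3), (F4)

Frame correspondent (Sahlqvist): \forall x \forall y (xRy \to \exists w (y R^2 w \wedge x R^2 w)) — i.e. a generalized confluence (Geach) condition.
(F1): fails — bRc but no w with cR²w and bR²w.
(F2): fails — uRx but no t with xR²t and uR²t.
(F3): holds.
(F4): holds.
Valid on: (F3), (F4).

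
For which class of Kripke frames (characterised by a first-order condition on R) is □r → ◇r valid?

seriality

Suppose □r→◇r is valid. At any x set V(r)=W. Then □r at x, so ◇r at x, so x has a successor.
Conversely, any frame satisfying ∀x ∃y Rxy validates the schema.
So the correspondent is seriality.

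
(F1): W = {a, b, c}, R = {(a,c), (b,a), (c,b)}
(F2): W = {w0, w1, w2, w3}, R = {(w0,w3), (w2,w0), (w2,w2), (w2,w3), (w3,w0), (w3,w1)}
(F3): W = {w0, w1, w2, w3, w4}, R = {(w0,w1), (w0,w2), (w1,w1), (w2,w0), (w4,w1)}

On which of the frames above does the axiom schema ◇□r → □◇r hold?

This is the axiom for convergence; its first-order frame correspondent is ∀x ∀y ∀z (Rxy ∧ Rxz → ∃w (Ryw ∧ Rzw)).
(F1): ✓.
(F2): fails — Rw2w0 and Rw2w3 but w0 and w3 have no common successor.
(F3): fails — Rw0w1 and Rw0w2 but w1 and w2 have no common successor.
Valid on: (F1).

(F1)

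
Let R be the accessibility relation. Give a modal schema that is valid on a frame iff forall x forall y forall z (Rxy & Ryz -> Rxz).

□r → □□r

This is transitivity; the standard corresponding axiom is 4: □r → □□r.
Suppose □r→□□r is valid. Take Rxy, Ryz and set V(r)={w : Rxw}. Then □r at x, so □□r at x, so □r at y, so r at z, i.e. Rxz.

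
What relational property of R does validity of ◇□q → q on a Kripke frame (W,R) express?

This is frame-equivalent to q → □◇q (substitute ¬q for q and contrapose).
Suppose q→□◇q is valid. Take Rxy and set V(q)={x}. Then q at x, so □◇q at x, so ◇q at y, so some z with Ryz has q; z=x, i.e. Ryx.

symmetry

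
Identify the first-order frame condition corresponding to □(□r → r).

This is the T□ axiom.
Its frame correspondent is shift-reflexivity — ∀x ∀y (Rxy → Ryy).

Shift-reflexivity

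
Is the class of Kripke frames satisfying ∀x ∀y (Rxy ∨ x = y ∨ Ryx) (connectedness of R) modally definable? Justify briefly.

Not modally definable

If a class were modally definable it would be closed under disjoint unions (Goldblatt–Thomason).
Take 2 disjoint single-world reflexive frames: each is trivially connected, but their disjoint union has 2 worlds with no edge between distinct components, so it is not connected.
So the class is not modally definable.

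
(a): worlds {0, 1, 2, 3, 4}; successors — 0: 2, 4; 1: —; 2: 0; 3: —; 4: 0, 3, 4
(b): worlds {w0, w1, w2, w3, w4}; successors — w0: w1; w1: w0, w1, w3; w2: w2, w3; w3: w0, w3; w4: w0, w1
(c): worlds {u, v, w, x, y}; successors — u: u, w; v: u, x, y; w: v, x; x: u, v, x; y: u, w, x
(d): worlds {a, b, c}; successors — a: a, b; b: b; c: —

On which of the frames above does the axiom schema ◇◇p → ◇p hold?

Frame correspondent (Sahlqvist): ∀x ∀y ∀z (Rxy ∧ Ryz → Rxz) — i.e. transitivity.
(a): fails — R02 and R20 but not R00.
(b): fails — Rw3w0 and Rw0w1 but not Rw3w1.
(c): fails — Ryx and Rxv but not Ryv.
(d): ✓.

(d)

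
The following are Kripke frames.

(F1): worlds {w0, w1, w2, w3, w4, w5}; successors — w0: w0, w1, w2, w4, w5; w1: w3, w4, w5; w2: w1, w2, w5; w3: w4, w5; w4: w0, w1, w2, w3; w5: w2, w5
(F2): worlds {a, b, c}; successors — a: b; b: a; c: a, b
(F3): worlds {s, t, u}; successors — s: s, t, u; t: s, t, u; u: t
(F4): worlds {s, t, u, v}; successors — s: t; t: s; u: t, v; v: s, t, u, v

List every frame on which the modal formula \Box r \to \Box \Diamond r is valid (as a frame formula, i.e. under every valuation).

(F3)

The schema corresponds to a generalized confluence (Geach) condition: \forall x \forall z (xRz \to \exists w (xRw \wedge zRw)).
(F1): fails — w3Rw4 but no w with w3Rw and w4Rw.
(F2): fails — aRb but no w with aRw and bRw.
(F3): holds.
(F4): fails — sRt but no w with sRw and tRw.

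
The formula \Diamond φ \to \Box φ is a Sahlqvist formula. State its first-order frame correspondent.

Partial functionality

Suppose ◇φ→□φ is valid. Take Rxy, Rxz and set V(φ)={y}. Then ◇φ at x, so □φ at x, so φ at z, i.e. z=y.
Conversely, any frame satisfying \forall x \forall y \forall z (Rxy \wedge Rxz \to y = z) validates the schema.
Frame condition: \forall x \forall y \forall z (Rxy \wedge Rxz \to y = z).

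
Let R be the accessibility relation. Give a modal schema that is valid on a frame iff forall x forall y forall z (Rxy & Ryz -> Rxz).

□p → □□p

The condition is transitivity. The 4 schema □p → □□p defines it.
Suppose □p→□□p is valid. Take Rxy, Ryz and set V(p)={w : Rxw}. Then □p at x, so □□p at x, so □p at y, so p at z, i.e. Rxz.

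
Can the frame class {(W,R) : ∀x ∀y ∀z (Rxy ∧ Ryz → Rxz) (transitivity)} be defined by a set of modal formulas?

The condition is transitivity. A defining modal formula is □p → □□p.
Suppose □p→□□p is valid. Take Rxy, Ryz and set V(p)={w : Rxw}. Then □p at x, so □□p at x, so □p at y, so p at z, i.e. Rxz.

Yes — defined by □p → □□p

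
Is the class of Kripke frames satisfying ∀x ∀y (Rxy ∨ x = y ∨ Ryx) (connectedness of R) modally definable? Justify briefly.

Not definable by any modal formula

If a class were modally definable it would be closed under disjoint unions (Goldblatt–Thomason).
Take 4 disjoint single-world reflexive frames: each is trivially connected, but their disjoint union has 4 worlds with no edge between distinct components, so it is not connected.
Hence connectedness of R is not modally definable.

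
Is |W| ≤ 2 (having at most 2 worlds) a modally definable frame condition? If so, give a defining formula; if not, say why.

Any modally definable frame class is closed under disjoint unions.
Any modal formula valid on each of 3 disjoint one-world frames is valid on their disjoint union (validity is preserved under disjoint unions). Each one-world frame has |W|=1≤2, but the union has |W|=3.
Hence having at most 2 worlds is not modally definable.

No — not modally definable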